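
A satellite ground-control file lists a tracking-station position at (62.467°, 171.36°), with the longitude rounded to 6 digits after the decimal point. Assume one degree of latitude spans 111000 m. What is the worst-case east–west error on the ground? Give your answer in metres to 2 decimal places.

Rounding to 6 decimal places leaves the longitude within ±5e-07° of the true value.
One degree of longitude at 62.467° is 111000 × cos 62.467° ≈ 111000 × 0.4623 = 51310.8 m.
So at most 5e-07° × 51310.8 ≈ 0.0256554 m east–west.

0.03 metres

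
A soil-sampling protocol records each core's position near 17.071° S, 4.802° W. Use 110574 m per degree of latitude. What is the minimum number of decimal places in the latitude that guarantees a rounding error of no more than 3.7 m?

5 decimal places

One degree of latitude covers 110574 m.
Rounding to N decimal places gives at most 0.5 × 10⁻ᴺ degrees of error, i.e. 0.5 × 10⁻ᴺ × 110574 m.
Setting 55287 × 10⁻ᴺ ≤ 3.7 gives 10ᴺ ≥ 1.494e+04, i.e. N ≥ 4.17.
So 5 decimal places suffice (0.553 m); 4 would allow up to 5.53 m.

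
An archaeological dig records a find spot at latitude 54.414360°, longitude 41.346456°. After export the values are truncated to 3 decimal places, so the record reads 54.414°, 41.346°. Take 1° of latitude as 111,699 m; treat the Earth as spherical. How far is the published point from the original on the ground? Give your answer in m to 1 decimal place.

50.0 m

The latitude changed by +0.000360° and the longitude by +0.000456°.
North–south shift: 0.000360 × 111699 = 40.2116 m.
E–W at 54.414°: 0.000456° × 111699 × cos 54.414° = 0.000456 × 111699 × 0.5819 ≈ 29.6402 m.
Combined displacement = (40.2116² + 29.6402²)^½ ≈ 49.9551 m.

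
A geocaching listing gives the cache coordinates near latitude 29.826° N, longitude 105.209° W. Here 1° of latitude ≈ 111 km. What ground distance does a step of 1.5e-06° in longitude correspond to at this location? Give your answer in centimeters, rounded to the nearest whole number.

At 29.826° a degree of longitude is 111000 × cos 29.826° ≈ 96296.9 m, so 1.5e-06° corresponds to 0.144445 m.
That is 0.144445 m = 14.445 cm.

14 centimeters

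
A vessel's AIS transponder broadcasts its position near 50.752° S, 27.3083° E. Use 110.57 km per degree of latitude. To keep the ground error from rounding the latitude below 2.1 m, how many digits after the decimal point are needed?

One degree of latitude covers 110570 m.
N decimal places → at most half a unit in the last place, 0.5 × 10⁻ᴺ° = 110570/2 × 10⁻ᴺ m.
Setting 55285 × 10⁻ᴺ ≤ 2.1 gives 10ᴺ ≥ 2.633e+04, i.e. N ≥ 4.42.
N = 4 would give 5.53 m (too coarse); N = 5 gives 0.553 m ≤ 2.1 m.

5 decimal places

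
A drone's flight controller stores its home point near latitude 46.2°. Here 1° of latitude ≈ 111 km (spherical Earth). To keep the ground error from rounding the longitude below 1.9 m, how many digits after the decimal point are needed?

5 decimal places

At 46.2° one degree of longitude covers 111000 × cos 46.2° ≈ 111000 × 0.6921 ≈ 76827.9 m.
Rounding to N decimal places gives at most 0.5 × 10⁻ᴺ degrees of error, i.e. 0.5 × 10⁻ᴺ × 76827.9 m.
Setting 38413.9 × 10⁻ᴺ ≤ 1.9 gives 10ᴺ ≥ 2.022e+04, i.e. N ≥ 4.31.
So 5 decimal places suffice (0.384 m); 4 would allow up to 3.84 m.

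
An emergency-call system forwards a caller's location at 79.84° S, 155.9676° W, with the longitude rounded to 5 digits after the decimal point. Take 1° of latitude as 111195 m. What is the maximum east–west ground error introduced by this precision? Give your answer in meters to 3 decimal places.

0.098 meters

Rounding to 5 decimal places leaves the longitude within ±5e-06° of the true value.
Parallels shrink by cos φ, so at 79.84° a degree of longitude is 111195 × 0.1764 ≈ 19614.5 m.
East–west error: 5e-06° × 19614.5 m/° ≈ 0.0980727 m.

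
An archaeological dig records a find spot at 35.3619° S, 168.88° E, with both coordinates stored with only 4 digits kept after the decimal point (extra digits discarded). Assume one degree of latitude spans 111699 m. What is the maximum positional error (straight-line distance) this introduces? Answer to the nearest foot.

Truncating at 4 decimal places can drop up to a full unit in the last place, so each coordinate may be off by as much as 0.0001°.
North–south component: 0.0001° × 111699 = 11.1699 m.
East–west component at 35.3619°: 0.0001° × 111699 × cos 35.3619° ≈ 0.0001 × 91092 ≈ 9.1092 m.
The two errors are perpendicular, so the maximum displacement is √(11.1699² + 9.1092²) ≈ 14.4133 m.
Converting: 14.4133 m × 3.2808 ft/m ≈ 47.288 ft.

47 feet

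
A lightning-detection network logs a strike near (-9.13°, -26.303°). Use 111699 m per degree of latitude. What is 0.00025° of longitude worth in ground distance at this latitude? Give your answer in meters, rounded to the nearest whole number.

28 meters

One degree of longitude here spans 111699 × cos 9.13° = 111699 × 0.9873 ≈ 110284 m; 0.00025° of that is 27.571 m.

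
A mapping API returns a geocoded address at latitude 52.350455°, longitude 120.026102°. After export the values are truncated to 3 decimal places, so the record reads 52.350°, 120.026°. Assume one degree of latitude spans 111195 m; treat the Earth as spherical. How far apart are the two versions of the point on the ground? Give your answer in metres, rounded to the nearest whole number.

51 metres

The latitude changed by +0.000455° and the longitude by +0.000102°.
N–S: 0.000455° × 111195 m/° = 50.5937 m.
E–W at 52.35°: 0.000102° × 111195 × cos 52.35° = 0.000102 × 111195 × 0.6108 ≈ 6.92804 m.
Hypotenuse of the two orthogonal shifts: √(50.5937² + 6.92804²) = 51.0659 m.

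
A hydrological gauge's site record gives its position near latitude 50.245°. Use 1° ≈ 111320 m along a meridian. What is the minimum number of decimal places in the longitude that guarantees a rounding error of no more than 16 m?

4 decimal places

At 50.245° one degree of longitude covers 111320 × cos 50.245° ≈ 111320 × 0.6395 ≈ 71189.8 m.
N decimal places → at most half a unit in the last place, 0.5 × 10⁻ᴺ° = 71189.8/2 × 10⁻ᴺ m.
Setting 35594.9 × 10⁻ᴺ ≤ 16 gives 10ᴺ ≥ 2225, i.e. N ≥ 3.35.
At 3 places the error can reach 35.6 m, but 4 places keeps it to 3.56 m.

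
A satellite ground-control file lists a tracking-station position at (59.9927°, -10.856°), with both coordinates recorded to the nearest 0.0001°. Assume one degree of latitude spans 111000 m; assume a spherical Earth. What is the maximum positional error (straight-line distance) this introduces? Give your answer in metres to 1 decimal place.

6.2 metres

Rounding to 4 decimal places leaves each coordinate within ±5e-05° of the true value.
Latitude error → 5e-05 × 111000 = 5.55 m along the meridian.
Longitude error → 5e-05 × 111000 × cos 59.9927° = 5e-05 × 111000 × 0.5001 ≈ 2.77561 m.
Combining orthogonally: (5.55² + 2.77561²)^½ ≈ 6.20536 m.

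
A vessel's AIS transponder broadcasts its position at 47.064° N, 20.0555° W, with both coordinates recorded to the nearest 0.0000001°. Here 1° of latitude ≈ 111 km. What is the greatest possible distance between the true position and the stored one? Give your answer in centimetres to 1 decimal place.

0.7 centimetres

Rounding to 7 decimal places leaves each coordinate within ±5e-08° of the true value.
North–south component: 5e-08° × 111000 = 0.00555 m.
E–W at 47.064°: 5e-08° × 111000 × cos 47.064° = 5e-08 × 111000 × 0.6812 ≈ 0.00378055 m.
The two errors are perpendicular, so the maximum displacement is √(0.00555² + 0.00378055²) ≈ 0.00671529 m.
That is 0.00671529 m = 0.67153 cm.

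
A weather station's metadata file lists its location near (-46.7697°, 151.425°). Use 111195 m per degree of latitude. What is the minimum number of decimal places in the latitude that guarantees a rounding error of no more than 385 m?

3

One degree of latitude covers 111195 m.
Rounding to N decimal places gives at most 0.5 × 10⁻ᴺ degrees of error, i.e. 0.5 × 10⁻ᴺ × 111195 m.
Need 0.5 × 111195 × 10⁻ᴺ ≤ 385 → 10⁻ᴺ ≤ 6.925e-03, so N ≥ 2.16.
So 3 decimal places suffice (55.6 m); 2 would allow up to 556 m.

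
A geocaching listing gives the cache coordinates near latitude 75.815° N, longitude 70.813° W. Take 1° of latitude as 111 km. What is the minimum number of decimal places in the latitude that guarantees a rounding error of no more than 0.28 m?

One degree of latitude covers 111000 m.
N decimal places → at most half a unit in the last place, 0.5 × 10⁻ᴺ° = 111000/2 × 10⁻ᴺ m.
Need 0.5 × 111000 × 10⁻ᴺ ≤ 0.28 → 10⁻ᴺ ≤ 5.045e-06, so N ≥ 5.30.
At 5 places the error can reach 0.555 m, but 6 places keeps it to 0.0555 m.

6 decimal places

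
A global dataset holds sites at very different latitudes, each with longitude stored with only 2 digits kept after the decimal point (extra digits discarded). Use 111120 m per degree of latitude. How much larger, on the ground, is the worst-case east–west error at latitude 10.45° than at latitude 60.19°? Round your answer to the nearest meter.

540 meters

Truncating at 2 decimal places can drop up to a full unit in the last place, so the longitude may be off by as much as 0.01°.
Error at 10.45° = 0.01° × 111120 × cos 10.45° ≈ 1111.2 × 0.9834 = 1092.8 m.
At 60.19°: 0.01° × 111120 × cos 60.19° = 0.01 × 111120 × 0.4971 ≈ 552.41 m.
So the lower-latitude error exceeds the higher by 1092.8 − 552.41 = 540.36 m.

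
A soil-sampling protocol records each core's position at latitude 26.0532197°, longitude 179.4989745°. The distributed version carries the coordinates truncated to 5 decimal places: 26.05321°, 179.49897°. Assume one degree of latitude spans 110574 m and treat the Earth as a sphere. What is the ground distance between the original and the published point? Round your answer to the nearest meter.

The latitude changed by +0.0000097° and the longitude by +0.0000045°.
N–S: 0.0000097° × 110574 m/° = 1.07257 m.
East–west at this latitude: 0.0000045° × 110574 × cos 26.0532° ≈ 0.0000045 × 99338.2 = 0.447022 m.
Distance: √(1.07257² + 0.447022²) ≈ 1.16199 m.

1 meters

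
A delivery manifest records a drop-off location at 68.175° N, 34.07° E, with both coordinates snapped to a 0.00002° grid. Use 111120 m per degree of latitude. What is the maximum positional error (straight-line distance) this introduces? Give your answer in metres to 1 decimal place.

With a 0.00002° grid the true value lies within half a step, ±0.00002°/2 = ±1e-05°, of the stored one.
Latitude error → 1e-05 × 111120 = 1.1112 m along the meridian.
E–W at 68.175°: 1e-05° × 111120 × cos 68.175° = 1e-05 × 111120 × 0.3718 ≈ 0.413114 m.
Worst case both components are at the extreme and orthogonal: √(1.1112² + 0.413114²) ≈ 1.18551 m.

1.2 metres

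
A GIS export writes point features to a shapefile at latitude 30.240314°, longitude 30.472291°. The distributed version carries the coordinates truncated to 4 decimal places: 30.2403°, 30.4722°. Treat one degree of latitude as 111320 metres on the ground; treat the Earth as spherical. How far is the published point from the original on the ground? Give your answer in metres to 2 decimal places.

The latitude changed by +0.000014° and the longitude by +0.000091°.
N–S: 0.000014° × 111320 m/° = 1.55848 m.
East–west at this latitude: 0.000091° × 111320 × cos 30.2403° ≈ 0.000091 × 96171.7 = 8.75162 m.
Combined displacement = (1.55848² + 8.75162²)^½ ≈ 8.8893 m.

8.89 metres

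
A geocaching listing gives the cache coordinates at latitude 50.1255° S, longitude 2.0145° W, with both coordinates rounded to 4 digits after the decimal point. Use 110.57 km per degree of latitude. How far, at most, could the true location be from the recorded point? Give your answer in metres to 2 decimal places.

6.57 metres

Rounding to 4 decimal places leaves each coordinate within ±5e-05° of the true value.
North–south component: 5e-05° × 110570 = 5.5285 m.
E–W at 50.1255°: 5e-05° × 110570 × cos 50.1255° = 5e-05 × 110570 × 0.6411 ≈ 3.54437 m.
The two errors are perpendicular, so the maximum displacement is √(5.5285² + 3.54437²) ≈ 6.5671 m.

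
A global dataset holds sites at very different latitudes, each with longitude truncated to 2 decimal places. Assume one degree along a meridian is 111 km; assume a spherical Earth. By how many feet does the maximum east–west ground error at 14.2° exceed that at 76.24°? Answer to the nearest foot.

Truncating at 2 decimal places can drop up to a full unit in the last place, so the longitude may be off by as much as 0.01°.
At 14.2°: 0.01° × 111000 × cos 14.2° = 0.01 × 111000 × 0.9694 ≈ 1076.1 m.
At 76.24°: 0.01° × 111000 × cos 76.24° = 0.01 × 111000 × 0.2379 ≈ 264.02 m.
Difference: 1076.1 − 264.02 = 812.06 m.
In feet: 812.065 m ÷ 0.3048 ≈ 2664.3 ft.

2664 feet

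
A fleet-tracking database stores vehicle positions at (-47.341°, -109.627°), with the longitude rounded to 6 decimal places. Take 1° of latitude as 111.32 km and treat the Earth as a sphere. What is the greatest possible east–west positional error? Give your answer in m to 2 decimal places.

0.04 m

Rounding to 6 decimal places leaves the longitude within ±5e-07° of the true value.
At latitude 47.341° a degree of longitude spans 111320 m × cos 47.341° = 111320 × 0.6776 ≈ 75434.2 m.
So at most 5e-07° × 75434.2 ≈ 0.0377171 m east–west.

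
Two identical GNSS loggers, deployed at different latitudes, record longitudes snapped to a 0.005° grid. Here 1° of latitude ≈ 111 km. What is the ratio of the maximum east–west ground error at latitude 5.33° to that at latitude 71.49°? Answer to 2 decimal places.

3.14

With a 0.005° grid the true value lies within half a step, ±0.005°/2 = ±0.0025°, of the stored one.
Error at 5.33° = 0.0025° × 111000 × cos 5.33° ≈ 277.5 × 0.9957 = 276.3 m.
Error at 71.49° = 0.0025° × 111000 × cos 71.49° ≈ 277.5 × 0.3175 = 88.098 m.
The ratio reduces to cos 5.33° / cos 71.49° = 0.9957/0.3175 ≈ 3.1363.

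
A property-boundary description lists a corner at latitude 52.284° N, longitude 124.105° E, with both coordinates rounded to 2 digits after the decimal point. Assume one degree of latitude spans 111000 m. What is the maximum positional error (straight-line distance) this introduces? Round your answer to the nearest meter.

Rounding to 2 decimal places leaves each coordinate within ±0.005° of the true value.
Latitude error → 0.005 × 111000 = 555 m along the meridian.
E–W at 52.284°: 0.005° × 111000 × cos 52.284° = 0.005 × 111000 × 0.6117 ≈ 339.52 m.
Worst case both components are at the extreme and orthogonal: √(555² + 339.52²) ≈ 650.614 m.

651 meters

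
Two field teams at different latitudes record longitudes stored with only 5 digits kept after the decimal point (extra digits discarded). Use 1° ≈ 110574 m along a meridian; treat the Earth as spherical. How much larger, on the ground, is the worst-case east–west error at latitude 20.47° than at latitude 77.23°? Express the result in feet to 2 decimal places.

2.60 feet

Truncating at 5 decimal places can drop up to a full unit in the last place, so the longitude may be off by as much as 1e-05°.
At 20.47°: 1e-05° × 110574 × cos 20.47° = 1e-05 × 110574 × 0.9369 ≈ 1.0359 m.
Error at 77.23° = 1e-05° × 110574 × cos 77.23° ≈ 1.1057 × 0.2210 = 0.24441 m.
So the lower-latitude error exceeds the higher by 1.0359 − 0.24441 = 0.79151 m.
In feet: 0.791508 m ÷ 0.3048 ≈ 2.5968 ft.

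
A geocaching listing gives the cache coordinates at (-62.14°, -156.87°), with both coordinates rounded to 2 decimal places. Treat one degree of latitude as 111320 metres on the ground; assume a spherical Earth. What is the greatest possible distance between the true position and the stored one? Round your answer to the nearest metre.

614 metres

Rounding to 2 decimal places leaves each coordinate within ±0.005° of the true value.
N–S: 0.005° × 111320 m/° = 556.6 m.
E–W at 62.14°: 0.005° × 111320 × cos 62.14° = 0.005 × 111320 × 0.4673 ≈ 260.106 m.
Worst case both components are at the extreme and orthogonal: √(556.6² + 260.106²) ≈ 614.377 m.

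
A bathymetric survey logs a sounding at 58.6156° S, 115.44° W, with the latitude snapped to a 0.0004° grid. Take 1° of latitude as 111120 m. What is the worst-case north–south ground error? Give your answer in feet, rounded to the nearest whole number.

73 feet

With a 0.0004° grid the true value lies within half a step, ±0.0004°/2 = ±0.0002°, of the stored one.
North–south distance: 0.0002° × 111120 m/° = 22.224 m.
In feet: 22.224 m ÷ 0.3048 ≈ 72.913 ft.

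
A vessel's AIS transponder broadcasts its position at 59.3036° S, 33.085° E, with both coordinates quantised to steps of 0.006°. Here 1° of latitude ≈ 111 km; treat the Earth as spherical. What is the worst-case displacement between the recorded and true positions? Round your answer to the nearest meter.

With a 0.006° grid the true value lies within half a step, ±0.006°/2 = ±0.003°, of the stored one.
Latitude error → 0.003 × 111000 = 333 m along the meridian.
Longitude error → 0.003 × 111000 × cos 59.3036° = 0.003 × 111000 × 0.5105 ≈ 169.993 m.
The two errors are perpendicular, so the maximum displacement is √(333² + 169.993²) ≈ 373.88 m.

374 meters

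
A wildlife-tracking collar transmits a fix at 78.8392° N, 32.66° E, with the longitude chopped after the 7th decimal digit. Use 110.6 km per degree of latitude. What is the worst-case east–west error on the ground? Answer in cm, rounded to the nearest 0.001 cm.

Truncating at 7 decimal places can drop up to a full unit in the last place, so the longitude may be off by as much as 1e-07°.
At latitude 78.8392° a degree of longitude spans 110600 m × cos 78.8392° = 110600 × 0.1936 ≈ 21408.1 m.
So at most 1e-07° × 21408.1 ≈ 0.00214081 m east–west.
That is 0.00214081 m = 0.21408 cm.

0.214 cm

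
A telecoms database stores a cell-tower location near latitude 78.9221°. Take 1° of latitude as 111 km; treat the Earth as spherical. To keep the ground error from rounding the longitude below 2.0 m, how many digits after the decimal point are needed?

At 78.9221° one degree of longitude covers 111000 × cos 78.9221° ≈ 111000 × 0.1921 ≈ 21327.9 m.
N decimal places → at most half a unit in the last place, 0.5 × 10⁻ᴺ° = 21327.9/2 × 10⁻ᴺ m.
Need 0.5 × 21327.9 × 10⁻ᴺ ≤ 2.0 → 10⁻ᴺ ≤ 1.875e-04, so N ≥ 3.73.
So 4 decimal places suffice (1.07 m); 3 would allow up to 10.7 m.

4 decimal places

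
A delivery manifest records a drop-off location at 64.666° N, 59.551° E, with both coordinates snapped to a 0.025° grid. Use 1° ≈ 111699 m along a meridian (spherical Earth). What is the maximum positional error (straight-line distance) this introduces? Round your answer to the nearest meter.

1519 meters

With a 0.025° grid the true value lies within half a step, ±0.025°/2 = ±0.0125°, of the stored one.
Latitude error → 0.0125 × 111699 = 1396.24 m along the meridian.
East–west component at 64.666°: 0.0125° × 111699 × cos 64.666° ≈ 0.0125 × 47795.4 ≈ 597.442 m.
Worst case both components are at the extreme and orthogonal: √(1396.24² + 597.442²) ≈ 1518.69 m.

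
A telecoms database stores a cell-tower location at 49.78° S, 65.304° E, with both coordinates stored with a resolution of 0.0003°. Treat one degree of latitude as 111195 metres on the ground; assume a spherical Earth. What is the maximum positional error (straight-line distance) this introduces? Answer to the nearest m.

With a 0.0003° grid the true value lies within half a step, ±0.0003°/2 = ±0.00015°, of the stored one.
Latitude error → 0.00015 × 111195 = 16.6793 m along the meridian.
East–west component at 49.78°: 0.00015° × 111195 × cos 49.78° ≈ 0.00015 × 71801.3 ≈ 10.7702 m.
The two errors are perpendicular, so the maximum displacement is √(16.6793² + 10.7702²) ≈ 19.8543 m.

20 m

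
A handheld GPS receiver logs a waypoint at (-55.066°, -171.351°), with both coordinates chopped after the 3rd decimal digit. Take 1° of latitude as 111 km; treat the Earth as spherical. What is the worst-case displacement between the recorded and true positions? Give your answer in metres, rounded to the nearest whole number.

128 metres

Truncating at 3 decimal places can drop up to a full unit in the last place, so each coordinate may be off by as much as 0.001°.
Latitude error → 0.001 × 111000 = 111 m along the meridian.
E–W at 55.066°: 0.001° × 111000 × cos 55.066° = 0.001 × 111000 × 0.5726 ≈ 63.5622 m.
The two errors are perpendicular, so the maximum displacement is √(111² + 63.5622²) ≈ 127.911 m.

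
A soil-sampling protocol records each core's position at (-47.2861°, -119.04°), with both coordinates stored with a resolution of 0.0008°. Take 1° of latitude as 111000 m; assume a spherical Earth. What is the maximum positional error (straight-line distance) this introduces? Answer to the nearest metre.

With a 0.0008° grid the true value lies within half a step, ±0.0008°/2 = ±0.0004°, of the stored one.
Latitude error → 0.0004 × 111000 = 44.4 m along the meridian.
E–W at 47.2861°: 0.0004° × 111000 × cos 47.2861° = 0.0004 × 111000 × 0.6783 ≈ 30.1182 m.
Combining orthogonally: (44.4² + 30.1182²)^½ ≈ 53.6513 m.

54 metres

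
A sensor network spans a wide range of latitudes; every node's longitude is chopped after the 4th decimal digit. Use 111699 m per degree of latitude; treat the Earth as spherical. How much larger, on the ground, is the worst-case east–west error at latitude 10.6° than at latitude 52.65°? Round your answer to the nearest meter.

4 meters

Truncating at 4 decimal places can drop up to a full unit in the last place, so the longitude may be off by as much as 0.0001°.
At 10.6°: 0.0001° × 111699 × cos 10.6° = 0.0001 × 111699 × 0.9829 ≈ 10.979 m.
At 52.65°: 0.0001° × 111699 × cos 52.65° = 0.0001 × 111699 × 0.6067 ≈ 6.7766 m.
Difference: 10.979 − 6.7766 = 4.2027 m.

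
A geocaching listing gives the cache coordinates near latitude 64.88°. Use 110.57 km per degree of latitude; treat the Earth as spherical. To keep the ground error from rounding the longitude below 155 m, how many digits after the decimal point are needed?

At 64.88° one degree of longitude covers 110570 × cos 64.88° ≈ 110570 × 0.4245 ≈ 46938.7 m.
Rounding to N decimal places gives at most 0.5 × 10⁻ᴺ degrees of error, i.e. 0.5 × 10⁻ᴺ × 46938.7 m.
Setting 23469.3 × 10⁻ᴺ ≤ 155 gives 10ᴺ ≥ 151.4, i.e. N ≥ 2.18.
At 2 places the error can reach 235 m, but 3 places keeps it to 23.5 m.

3 decimal places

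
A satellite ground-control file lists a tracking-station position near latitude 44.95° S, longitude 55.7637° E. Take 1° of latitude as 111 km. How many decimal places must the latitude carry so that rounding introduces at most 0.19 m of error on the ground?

6

One degree of latitude covers 111000 m.
N decimal places → at most half a unit in the last place, 0.5 × 10⁻ᴺ° = 111000/2 × 10⁻ᴺ m.
Need 0.5 × 111000 × 10⁻ᴺ ≤ 0.19 → 10⁻ᴺ ≤ 3.423e-06, so N ≥ 5.47.
So 6 decimal places suffice (0.0555 m); 5 would allow up to 0.555 m.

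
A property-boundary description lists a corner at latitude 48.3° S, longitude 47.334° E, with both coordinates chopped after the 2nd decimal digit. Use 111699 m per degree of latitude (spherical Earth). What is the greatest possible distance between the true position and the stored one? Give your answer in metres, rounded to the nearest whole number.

Truncating at 2 decimal places can drop up to a full unit in the last place, so each coordinate may be off by as much as 0.01°.
N–S: 0.01° × 111699 m/° = 1116.99 m.
Longitude error → 0.01 × 111699 × cos 48.3° = 0.01 × 111699 × 0.6652 ≈ 743.056 m.
The two errors are perpendicular, so the maximum displacement is √(1116.99² + 743.056²) ≈ 1341.57 m.

1342 metres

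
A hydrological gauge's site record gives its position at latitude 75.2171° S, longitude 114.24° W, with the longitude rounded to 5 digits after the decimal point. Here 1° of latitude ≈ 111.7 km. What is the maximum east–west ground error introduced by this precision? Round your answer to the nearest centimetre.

14 centimetres

Rounding to 5 decimal places leaves the longitude within ±5e-06° of the true value.
At latitude 75.2171° a degree of longitude spans 111700 m × cos 75.2171° = 111700 × 0.2552 ≈ 28501.1 m.
East–west error: 5e-06° × 28501.1 m/° ≈ 0.142505 m.
That is 0.142505 m = 14.251 cm.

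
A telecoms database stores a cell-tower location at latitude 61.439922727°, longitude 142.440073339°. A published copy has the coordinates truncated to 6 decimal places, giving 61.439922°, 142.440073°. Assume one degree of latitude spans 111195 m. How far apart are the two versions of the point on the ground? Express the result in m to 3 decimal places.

Δlat = 61.439922727 − 61.439922 = +0.000000727°; Δlon = 142.440073339 − 142.440073 = +0.000000339°.
North–south shift: 0.000000727 × 111195 = 0.0808388 m.
East–west at this latitude: 0.000000339° × 111195 × cos 61.4399° ≈ 0.000000339 × 53160.1 = 0.0180213 m.
Combined displacement = (0.0808388² + 0.0180213²)^½ ≈ 0.0828231 m.

0.083 m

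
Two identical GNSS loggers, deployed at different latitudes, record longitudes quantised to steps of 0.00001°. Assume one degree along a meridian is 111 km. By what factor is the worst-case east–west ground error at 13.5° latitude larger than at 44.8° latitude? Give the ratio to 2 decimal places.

1.37

With a 0.00001° grid the true value lies within half a step, ±0.00001°/2 = ±5e-06°, of the stored one.
At 13.5°: 5e-06° × 111000 × cos 13.5° = 5e-06 × 111000 × 0.9724 ≈ 0.53967 m.
Error at 44.8° = 5e-06° × 111000 × cos 44.8° ≈ 0.555 × 0.7096 = 0.39381 m.
The ratio reduces to cos 13.5° / cos 44.8° = 0.9724/0.7096 ≈ 1.3704.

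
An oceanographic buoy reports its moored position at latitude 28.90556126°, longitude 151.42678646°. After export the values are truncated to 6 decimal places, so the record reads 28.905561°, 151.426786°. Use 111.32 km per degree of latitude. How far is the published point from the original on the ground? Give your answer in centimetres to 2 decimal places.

5.34 centimetres

Δlat = 28.90556126 − 28.905561 = +0.00000026°; Δlon = 151.42678646 − 151.426786 = +0.00000046°.
N–S: 0.00000026° × 111320 m/° = 0.0289432 m.
E–W at 28.9056°: 0.00000046° × 111320 × cos 28.9056° = 0.00000046 × 111320 × 0.8754 ≈ 0.0448277 m.
Combined displacement = (0.0289432² + 0.0448277²)^½ ≈ 0.0533594 m.
That is 0.0533594 m = 5.3359 cm.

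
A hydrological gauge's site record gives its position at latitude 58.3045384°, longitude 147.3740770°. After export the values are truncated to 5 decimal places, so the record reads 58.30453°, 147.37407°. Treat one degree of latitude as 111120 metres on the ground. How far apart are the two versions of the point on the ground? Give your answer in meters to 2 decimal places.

1.02 meters

The latitude changed by +0.0000084° and the longitude by +0.0000070°.
N–S: 0.0000084° × 111120 m/° = 0.933408 m.
East–west at this latitude: 0.0000070° × 111120 × cos 58.3045° ≈ 0.0000070 × 58382.9 = 0.408681 m.
Hypotenuse of the two orthogonal shifts: √(0.933408² + 0.408681²) = 1.01896 m.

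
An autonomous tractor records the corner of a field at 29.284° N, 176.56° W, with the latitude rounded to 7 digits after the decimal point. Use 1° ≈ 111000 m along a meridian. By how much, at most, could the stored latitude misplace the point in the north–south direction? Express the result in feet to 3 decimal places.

0.018 feet

Rounding to 7 decimal places leaves the latitude within ±5e-08° of the true value.
North–south distance: 5e-08° × 111000 m/° = 0.00555 m.
In feet: 0.00555 m ÷ 0.3048 ≈ 0.018209 ft.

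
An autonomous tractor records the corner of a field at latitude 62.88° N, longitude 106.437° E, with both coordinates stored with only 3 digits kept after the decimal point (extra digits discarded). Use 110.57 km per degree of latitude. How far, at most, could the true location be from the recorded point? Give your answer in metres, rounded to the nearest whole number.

Truncating at 3 decimal places can drop up to a full unit in the last place, so each coordinate may be off by as much as 0.001°.
North–south component: 0.001° × 110570 = 110.57 m.
East–west component at 62.88°: 0.001° × 110570 × cos 62.88° ≈ 0.001 × 50404 ≈ 50.404 m.
Combining orthogonally: (110.57² + 50.404²)^½ ≈ 121.517 m.

122 metres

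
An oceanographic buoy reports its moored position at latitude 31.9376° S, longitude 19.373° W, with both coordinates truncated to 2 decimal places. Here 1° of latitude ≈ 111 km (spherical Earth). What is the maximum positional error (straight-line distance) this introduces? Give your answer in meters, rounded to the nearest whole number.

1456 meters

Truncating at 2 decimal places can drop up to a full unit in the last place, so each coordinate may be off by as much as 0.01°.
North–south component: 0.01° × 111000 = 1110 m.
E–W at 31.9376°: 0.01° × 111000 × cos 31.9376° = 0.01 × 111000 × 0.8486 ≈ 941.973 m.
Worst case both components are at the extreme and orthogonal: √(1110² + 941.973²) ≈ 1455.82 m.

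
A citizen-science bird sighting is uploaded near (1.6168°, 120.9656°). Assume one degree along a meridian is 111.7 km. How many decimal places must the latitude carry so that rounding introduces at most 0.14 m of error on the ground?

6

One degree of latitude covers 111700 m.
With N decimal places the half-ulp bound is 0.5·10⁻ᴺ°, or 0.5·10⁻ᴺ × 111700 m on the ground.
Need 0.5 × 111700 × 10⁻ᴺ ≤ 0.14 → 10⁻ᴺ ≤ 2.507e-06, so N ≥ 5.60.
So 6 decimal places suffice (0.0558 m); 5 would allow up to 0.558 m.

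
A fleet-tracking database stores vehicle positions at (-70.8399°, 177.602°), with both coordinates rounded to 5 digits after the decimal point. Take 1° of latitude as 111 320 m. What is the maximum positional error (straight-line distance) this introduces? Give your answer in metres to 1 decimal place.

Rounding to 5 decimal places leaves each coordinate within ±5e-06° of the true value.
North–south component: 5e-06° × 111320 = 0.5566 m.
East–west component at 70.8399°: 5e-06° × 111320 × cos 70.8399° ≈ 5e-06 × 36536.2 ≈ 0.182681 m.
The two errors are perpendicular, so the maximum displacement is √(0.5566² + 0.182681²) ≈ 0.585812 m.

0.6 metres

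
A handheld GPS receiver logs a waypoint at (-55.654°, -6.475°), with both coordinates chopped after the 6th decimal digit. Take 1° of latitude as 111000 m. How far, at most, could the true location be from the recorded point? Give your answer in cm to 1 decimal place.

Truncating at 6 decimal places can drop up to a full unit in the last place, so each coordinate may be off by as much as 1e-06°.
N–S: 1e-06° × 111000 m/° = 0.111 m.
Longitude error → 1e-06 × 111000 × cos 55.654° = 1e-06 × 111000 × 0.5642 ≈ 0.062625 m.
The two errors are perpendicular, so the maximum displacement is √(0.111² + 0.062625²) ≈ 0.127448 m.
That is 0.127448 m = 12.745 cm.

12.7 cm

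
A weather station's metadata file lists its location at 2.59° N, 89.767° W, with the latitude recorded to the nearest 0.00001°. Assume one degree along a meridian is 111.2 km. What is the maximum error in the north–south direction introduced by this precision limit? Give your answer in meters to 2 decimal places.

0.56 meters

Rounding to 5 decimal places leaves the latitude within ±5e-06° of the true value.
Along the meridian that is 5e-06° × 111200 m/° = 0.556 m.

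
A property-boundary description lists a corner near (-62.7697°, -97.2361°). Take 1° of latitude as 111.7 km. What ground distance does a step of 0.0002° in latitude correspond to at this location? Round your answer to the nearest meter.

Along a meridian 0.0002° is 0.0002 × 111700 = 22.34 m.

22 meters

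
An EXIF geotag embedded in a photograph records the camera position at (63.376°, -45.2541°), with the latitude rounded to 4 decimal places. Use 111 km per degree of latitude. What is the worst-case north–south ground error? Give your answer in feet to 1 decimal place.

18.2 feet

Rounding to 4 decimal places leaves the latitude within ±5e-05° of the true value.
So the N–S error is at most 5e-05 × 111000 = 5.55 m.
Converting: 5.55 m × 3.2808 ft/m ≈ 18.209 ft.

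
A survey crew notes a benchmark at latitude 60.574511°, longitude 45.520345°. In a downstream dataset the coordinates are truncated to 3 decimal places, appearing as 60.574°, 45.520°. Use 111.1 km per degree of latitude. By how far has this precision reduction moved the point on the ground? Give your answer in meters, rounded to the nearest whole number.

Δlat = 60.574511 − 60.574 = +0.000511°; Δlon = 45.520345 − 45.520 = +0.000345°.
North–south shift: 0.000511 × 111100 = 56.7721 m.
E–W at 60.574°: 0.000345° × 111100 × cos 60.574° = 0.000345 × 111100 × 0.4913 ≈ 18.8312 m.
Distance: √(56.7721² + 18.8312²) ≈ 59.8138 m.

60 meters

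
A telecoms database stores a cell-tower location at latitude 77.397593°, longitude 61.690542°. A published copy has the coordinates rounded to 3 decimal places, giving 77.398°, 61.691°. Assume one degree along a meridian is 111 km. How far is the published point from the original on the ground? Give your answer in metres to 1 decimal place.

Δlat = 77.397593 − 77.398 = -0.000407°; Δlon = 61.690542 − 61.691 = -0.000458°.
North–south shift: -0.000407 × 111000 = -45.177 m.
E–W at 77.398°: -0.000458° × 111000 × cos 77.398° = -0.000458 × 111000 × 0.2182 ≈ -11.0917 m.
Combined displacement = (45.177² + 11.0917²)^½ ≈ 46.5187 m.

46.5 metres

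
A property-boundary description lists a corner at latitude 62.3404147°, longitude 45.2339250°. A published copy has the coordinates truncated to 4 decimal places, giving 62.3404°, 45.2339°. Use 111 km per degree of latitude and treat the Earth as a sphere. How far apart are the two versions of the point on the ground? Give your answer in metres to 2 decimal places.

Δlat = 62.3404147 − 62.3404 = +0.0000147°; Δlon = 45.2339250 − 45.2339 = +0.0000250°.
N–S: 0.0000147° × 111000 m/° = 1.6317 m.
East–west at this latitude: 0.0000250° × 111000 × cos 62.3404° ≈ 0.0000250 × 51528.2 = 1.2882 m.
Hypotenuse of the two orthogonal shifts: √(1.6317² + 1.2882²) = 2.07892 m.

2.08 metres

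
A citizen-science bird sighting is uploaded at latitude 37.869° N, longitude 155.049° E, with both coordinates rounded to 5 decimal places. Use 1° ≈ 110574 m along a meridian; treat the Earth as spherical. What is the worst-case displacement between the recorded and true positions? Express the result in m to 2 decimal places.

Rounding to 5 decimal places leaves each coordinate within ±5e-06° of the true value.
Latitude error → 5e-06 × 110574 = 0.55287 m along the meridian.
Longitude error → 5e-06 × 110574 × cos 37.869° = 5e-06 × 110574 × 0.7894 ≈ 0.436445 m.
Combining orthogonally: (0.55287² + 0.436445²)^½ ≈ 0.704379 m.

0.70 m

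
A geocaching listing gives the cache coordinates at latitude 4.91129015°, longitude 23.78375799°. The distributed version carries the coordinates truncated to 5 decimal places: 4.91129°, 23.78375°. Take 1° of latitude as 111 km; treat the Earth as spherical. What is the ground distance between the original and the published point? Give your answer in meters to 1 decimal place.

0.9 meters

Δlat = 4.91129015 − 4.91129 = +0.00000015°; Δlon = 23.78375799 − 23.78375 = +0.00000799°.
North–south shift: 0.00000015 × 111000 = 0.01665 m.
E–W at 4.91129°: 0.00000799° × 111000 × cos 4.91129° = 0.00000799 × 111000 × 0.9963 ≈ 0.883634 m.
Hypotenuse of the two orthogonal shifts: √(0.01665² + 0.883634²) = 0.883791 m.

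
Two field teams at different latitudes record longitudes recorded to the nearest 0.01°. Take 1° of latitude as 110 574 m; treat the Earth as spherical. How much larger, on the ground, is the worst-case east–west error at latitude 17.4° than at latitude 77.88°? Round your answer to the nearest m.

Rounding to 2 decimal places leaves the longitude within ±0.005° of the true value.
Error at 17.4° = 0.005° × 110574 × cos 17.4° ≈ 552.87 × 0.9542 = 527.57 m.
Error at 77.88° = 0.005° × 110574 × cos 77.88° ≈ 552.87 × 0.2100 = 116.08 m.
Difference: 527.57 − 116.08 = 411.49 m.

411 m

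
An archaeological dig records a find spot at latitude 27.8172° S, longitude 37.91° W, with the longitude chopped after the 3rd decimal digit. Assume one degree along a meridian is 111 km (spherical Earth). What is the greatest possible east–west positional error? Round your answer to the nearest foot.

322 feet

Truncating at 3 decimal places can drop up to a full unit in the last place, so the longitude may be off by as much as 0.001°.
At latitude 27.8172° a degree of longitude spans 111000 m × cos 27.8172° = 111000 × 0.8844 ≈ 98172.9 m.
So at most 0.001° × 98172.9 ≈ 98.1729 m east–west.
In feet: 98.1729 m ÷ 0.3048 ≈ 322.09 ft.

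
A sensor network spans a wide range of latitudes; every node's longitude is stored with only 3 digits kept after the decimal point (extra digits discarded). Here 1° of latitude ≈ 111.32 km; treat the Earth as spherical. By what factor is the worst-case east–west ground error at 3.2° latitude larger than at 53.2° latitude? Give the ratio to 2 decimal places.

1.67

Truncating at 3 decimal places can drop up to a full unit in the last place, so the longitude may be off by as much as 0.001°.
Error at 3.2° = 0.001° × 111320 × cos 3.2° ≈ 111.32 × 0.9984 = 111.15 m.
Error at 53.2° = 0.001° × 111320 × cos 53.2° ≈ 111.32 × 0.5990 = 66.683 m.
The ratio reduces to cos 3.2° / cos 53.2° = 0.9984/0.5990 ≈ 1.6668.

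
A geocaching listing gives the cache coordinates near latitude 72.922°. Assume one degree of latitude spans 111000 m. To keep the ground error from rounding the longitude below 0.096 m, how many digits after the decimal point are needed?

6 decimal places

At 72.922° one degree of longitude covers 111000 × cos 72.922° ≈ 111000 × 0.2937 ≈ 32597.7 m.
Rounding to N decimal places gives at most 0.5 × 10⁻ᴺ degrees of error, i.e. 0.5 × 10⁻ᴺ × 32597.7 m.
Setting 16298.9 × 10⁻ᴺ ≤ 0.096 gives 10ᴺ ≥ 1.698e+05, i.e. N ≥ 5.23.
N = 5 would give 0.163 m (too coarse); N = 6 gives 0.0163 m ≤ 0.096 m.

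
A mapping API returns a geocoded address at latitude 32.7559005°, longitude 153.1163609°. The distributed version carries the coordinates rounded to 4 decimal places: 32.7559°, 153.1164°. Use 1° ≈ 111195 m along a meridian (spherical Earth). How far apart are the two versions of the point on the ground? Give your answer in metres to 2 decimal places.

Δlat = 32.7559005 − 32.7559 = +0.0000005°; Δlon = 153.1163609 − 153.1164 = -0.0000391°.
North–south shift: 0.0000005 × 111195 = 0.0555975 m.
E–W at 32.7559°: -0.0000391° × 111195 × cos 32.7559° = -0.0000391 × 111195 × 0.8410 ≈ -3.65636 m.
Distance: √(0.0555975² + 3.65636²) ≈ 3.65679 m.

3.66 metres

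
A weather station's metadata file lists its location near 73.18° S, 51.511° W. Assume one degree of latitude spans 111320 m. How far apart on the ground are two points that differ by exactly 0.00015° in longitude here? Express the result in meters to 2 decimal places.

4.83 meters

At 73.18° a degree of longitude is 111320 × cos 73.18° ≈ 32212.2 m, so 0.00015° corresponds to 4.83183 m.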